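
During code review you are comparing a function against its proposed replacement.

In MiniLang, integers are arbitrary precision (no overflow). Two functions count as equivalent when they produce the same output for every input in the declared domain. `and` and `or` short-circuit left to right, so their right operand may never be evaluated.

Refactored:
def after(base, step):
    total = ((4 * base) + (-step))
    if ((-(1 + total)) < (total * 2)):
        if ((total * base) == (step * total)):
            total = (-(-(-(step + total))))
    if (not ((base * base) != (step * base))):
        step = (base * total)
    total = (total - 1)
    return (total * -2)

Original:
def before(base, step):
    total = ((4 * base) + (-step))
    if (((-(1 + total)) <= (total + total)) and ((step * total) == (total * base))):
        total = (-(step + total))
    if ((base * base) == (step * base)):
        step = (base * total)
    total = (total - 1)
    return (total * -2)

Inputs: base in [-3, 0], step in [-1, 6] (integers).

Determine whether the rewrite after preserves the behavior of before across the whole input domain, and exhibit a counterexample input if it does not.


Equivalent. Whatever the rewrite altered, no input in the stated domain can expose a difference.
Checked all 32 inputs in the declared domain: the outputs agree on every one.
Spot check at base=-2, step=6 — before: total = -14; (((-(1 + total)) <= (total + total)) and ((step * total) == (total * base))) -> false; ((base * base) == (step * base)) -> false; total = -15; return 30. after: total = -14; ((-(1 + total)) < (total * 2)) -> false; (not ((base * base) != (step * base))) -> false; total = -15; return 30. Both give 30.
verdict: equivalent


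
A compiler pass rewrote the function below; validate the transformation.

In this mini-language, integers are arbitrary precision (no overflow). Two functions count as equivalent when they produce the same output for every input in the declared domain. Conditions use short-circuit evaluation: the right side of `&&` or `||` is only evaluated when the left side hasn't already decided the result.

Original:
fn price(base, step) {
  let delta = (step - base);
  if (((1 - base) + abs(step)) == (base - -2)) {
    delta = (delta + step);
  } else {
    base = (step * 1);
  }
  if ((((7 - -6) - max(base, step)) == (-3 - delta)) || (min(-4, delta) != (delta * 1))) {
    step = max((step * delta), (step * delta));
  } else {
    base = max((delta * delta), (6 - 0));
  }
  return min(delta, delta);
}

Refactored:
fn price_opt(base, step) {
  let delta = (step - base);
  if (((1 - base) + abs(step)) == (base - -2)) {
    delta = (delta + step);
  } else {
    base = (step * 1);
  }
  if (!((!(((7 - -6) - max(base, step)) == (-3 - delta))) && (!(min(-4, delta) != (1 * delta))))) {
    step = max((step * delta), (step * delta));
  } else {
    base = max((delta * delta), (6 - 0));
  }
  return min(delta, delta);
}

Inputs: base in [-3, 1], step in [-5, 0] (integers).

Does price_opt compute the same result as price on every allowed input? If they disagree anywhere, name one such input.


Equivalent — the differences include boolean connective usage differs, yet no declared input distinguishes the two.
Tracing base=0, step=-2: price: delta=-2, then (((1 - base) + abs(step)) == (base - -2)) is false, then base=-2, then ((((7 - -6) - max(base, step)) == (-3 - delta)) || (min(-4, delta) != (delta * 1))) is true, then step=4, then returns -2 | price_opt: delta=-2, then (((1 - base) + abs(step)) == (base - -2)) is false, then base=-2, then (!((!(((7 - -6) - max(base, step)) == (-3 - delta))) && (!(min(-4, delta) != (1 * delta))))) is true, then step=4, then returns -2 — matching result -2.
Every one of the 30 inputs gives matching results.
verdict: equivalent


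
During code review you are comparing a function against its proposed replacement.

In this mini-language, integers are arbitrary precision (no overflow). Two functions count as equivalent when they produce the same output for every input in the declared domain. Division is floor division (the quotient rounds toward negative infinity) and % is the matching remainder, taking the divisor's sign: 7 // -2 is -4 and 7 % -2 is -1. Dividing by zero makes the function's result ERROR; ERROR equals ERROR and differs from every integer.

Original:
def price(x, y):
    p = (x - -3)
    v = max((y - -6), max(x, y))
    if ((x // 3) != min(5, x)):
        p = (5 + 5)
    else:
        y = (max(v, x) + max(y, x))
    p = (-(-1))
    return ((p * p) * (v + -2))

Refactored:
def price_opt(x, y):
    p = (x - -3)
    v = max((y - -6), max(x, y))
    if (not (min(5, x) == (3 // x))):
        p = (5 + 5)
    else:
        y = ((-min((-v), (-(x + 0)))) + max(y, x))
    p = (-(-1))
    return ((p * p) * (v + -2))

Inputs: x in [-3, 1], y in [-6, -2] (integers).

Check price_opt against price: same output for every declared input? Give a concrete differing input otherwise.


Evaluate both at x=0, y=-6.
price: p becomes 3; next v becomes 0; next ((x // 3) != min(5, x)) evaluates to false; next y becomes 0; next p becomes 1; next final value -2
price_opt: p becomes 3; next v becomes 0; next hits division by zero so the output is ERROR
-2 vs ERROR — the two versions disagree here.
verdict: not equivalent; witness: x=0, y=-6


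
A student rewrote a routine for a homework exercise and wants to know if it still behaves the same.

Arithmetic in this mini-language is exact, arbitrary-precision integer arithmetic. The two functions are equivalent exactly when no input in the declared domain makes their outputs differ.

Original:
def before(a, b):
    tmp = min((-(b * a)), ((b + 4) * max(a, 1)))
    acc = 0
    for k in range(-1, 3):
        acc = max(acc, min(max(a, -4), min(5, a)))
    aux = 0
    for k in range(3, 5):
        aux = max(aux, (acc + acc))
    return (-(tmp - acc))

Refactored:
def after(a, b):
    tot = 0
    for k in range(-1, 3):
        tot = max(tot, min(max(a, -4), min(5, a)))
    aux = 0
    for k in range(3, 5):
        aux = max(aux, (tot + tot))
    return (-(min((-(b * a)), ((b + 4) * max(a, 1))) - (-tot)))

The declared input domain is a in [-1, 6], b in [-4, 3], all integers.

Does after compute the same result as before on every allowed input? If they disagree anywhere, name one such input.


The rewrite breaks on a=1, b=-4, where the results are 1 and -1.
before: tmp = 0; acc = 0; [k=-1]; acc = 1; [k=0]; acc = 1; [k=1]; acc = 1; [k=2]; acc = 1; aux = 0; [k=3]; aux = 2; [k=4]; aux = 2; return 1
after: tot = 0; [k=-1]; tot = 1; [k=0]; tot = 1; [k=1]; tot = 1; [k=2]; tot = 1; aux = 0; [k=3]; aux = 2; [k=4]; aux = 2; return -1
verdict: not equivalent; witness: a=1, b=-4


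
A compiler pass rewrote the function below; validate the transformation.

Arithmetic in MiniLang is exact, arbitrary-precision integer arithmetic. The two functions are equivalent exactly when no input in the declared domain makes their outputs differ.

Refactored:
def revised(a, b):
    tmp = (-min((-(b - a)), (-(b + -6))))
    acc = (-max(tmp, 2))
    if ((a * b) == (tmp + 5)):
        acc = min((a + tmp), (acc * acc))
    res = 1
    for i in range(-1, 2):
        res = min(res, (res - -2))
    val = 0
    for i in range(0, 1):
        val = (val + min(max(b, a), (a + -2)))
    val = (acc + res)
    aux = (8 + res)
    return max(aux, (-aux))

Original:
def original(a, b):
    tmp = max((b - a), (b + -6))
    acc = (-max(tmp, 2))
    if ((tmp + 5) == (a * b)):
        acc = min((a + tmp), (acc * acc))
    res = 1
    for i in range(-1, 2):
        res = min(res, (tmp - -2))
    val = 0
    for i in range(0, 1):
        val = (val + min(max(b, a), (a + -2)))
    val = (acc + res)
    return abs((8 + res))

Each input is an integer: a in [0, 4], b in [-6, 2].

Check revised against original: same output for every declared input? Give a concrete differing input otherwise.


There is a counterexample at a=0, b=-6: 4 on one side, 9 on the other.
original: tmp = -6; acc = -2; ((tmp + 5) == (a * b)) -> false; res = 1; [i=-1]; res = -4; [i=0]; res = -4; [i=1]; res = -4; val = 0; [i=0]; val = -2; val = -6; return 4
revised: tmp = -6; acc = -2; ((a * b) == (tmp + 5)) -> false; res = 1; [i=-1]; res = 1; [i=0]; res = 1; [i=1]; res = 1; val = 0; [i=0]; val = -2; val = -1; aux = 9; return 9
verdict: not equivalent; witness: a=0, b=-6


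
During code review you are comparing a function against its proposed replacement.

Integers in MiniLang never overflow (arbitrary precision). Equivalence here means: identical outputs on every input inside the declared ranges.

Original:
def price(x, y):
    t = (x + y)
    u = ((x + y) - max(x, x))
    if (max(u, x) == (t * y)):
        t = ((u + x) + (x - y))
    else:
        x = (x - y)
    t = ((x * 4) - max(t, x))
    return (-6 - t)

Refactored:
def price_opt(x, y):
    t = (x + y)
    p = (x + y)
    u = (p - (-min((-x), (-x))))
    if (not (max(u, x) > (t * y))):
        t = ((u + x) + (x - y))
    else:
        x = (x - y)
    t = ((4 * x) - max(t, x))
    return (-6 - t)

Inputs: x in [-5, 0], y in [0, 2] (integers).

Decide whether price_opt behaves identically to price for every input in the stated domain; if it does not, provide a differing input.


There is a counterexample at x=0, y=2: 4 on one side, -6 on the other.
price: t becomes 2; next u becomes 2; next (max(u, x) == (t * y)) evaluates to false; next x becomes -2; next t becomes -10; next final value 4
price_opt: t becomes 2; next p becomes 2; next u becomes 2; next (not (max(u, x) > (t * y))) evaluates to true; next t becomes 0; next t becomes 0; next final value -6
verdict: not equivalent; witness: x=0, y=2


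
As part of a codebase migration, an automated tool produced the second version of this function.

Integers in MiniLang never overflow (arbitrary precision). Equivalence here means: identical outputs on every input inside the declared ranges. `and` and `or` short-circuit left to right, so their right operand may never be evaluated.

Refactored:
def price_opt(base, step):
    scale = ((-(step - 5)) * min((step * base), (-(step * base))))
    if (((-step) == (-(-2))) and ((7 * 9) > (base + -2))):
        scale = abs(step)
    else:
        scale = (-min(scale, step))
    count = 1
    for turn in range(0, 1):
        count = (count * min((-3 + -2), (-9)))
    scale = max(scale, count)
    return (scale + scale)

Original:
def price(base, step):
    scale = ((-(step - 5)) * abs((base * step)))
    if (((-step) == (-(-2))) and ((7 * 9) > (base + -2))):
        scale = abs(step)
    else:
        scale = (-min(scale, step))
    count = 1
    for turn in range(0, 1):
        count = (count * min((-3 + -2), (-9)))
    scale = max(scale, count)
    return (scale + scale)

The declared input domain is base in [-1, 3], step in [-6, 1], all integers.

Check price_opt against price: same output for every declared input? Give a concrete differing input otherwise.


There is a counterexample at base=-1, step=-6: 12 on one side, 132 on the other.
price: scale = 66; (((-step) == (-(-2))) and ((7 * 9) > (base + -2))) -> false; scale = 6; count = 1; [turn=0]; count = -9; scale = 6; return 12
price_opt: scale = -66; (((-step) == (-(-2))) and ((7 * 9) > (base + -2))) -> false; scale = 66; count = 1; [turn=0]; count = -9; scale = 66; return 132
verdict: not equivalent; witness: base=-1, step=-6


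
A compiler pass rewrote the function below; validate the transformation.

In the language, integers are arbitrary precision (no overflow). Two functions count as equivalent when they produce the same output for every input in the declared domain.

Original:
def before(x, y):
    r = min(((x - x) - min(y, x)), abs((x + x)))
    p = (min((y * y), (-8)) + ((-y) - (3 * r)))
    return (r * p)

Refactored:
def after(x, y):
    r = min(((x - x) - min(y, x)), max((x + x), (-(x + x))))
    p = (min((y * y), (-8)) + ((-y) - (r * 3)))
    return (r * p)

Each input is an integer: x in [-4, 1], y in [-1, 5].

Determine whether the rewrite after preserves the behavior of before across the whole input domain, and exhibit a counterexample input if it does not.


This is a faithful refactor — min/max/abs usage differs; also arithmetic usage differs, but the computed results match everywhere.
Spot check at x=-4, y=4 — before: r := 4 | p := -24 | result -96. after: r := 4 | p := -24 | result -96. Both give -96.
Every one of the 42 inputs gives matching results.
verdict: equivalent


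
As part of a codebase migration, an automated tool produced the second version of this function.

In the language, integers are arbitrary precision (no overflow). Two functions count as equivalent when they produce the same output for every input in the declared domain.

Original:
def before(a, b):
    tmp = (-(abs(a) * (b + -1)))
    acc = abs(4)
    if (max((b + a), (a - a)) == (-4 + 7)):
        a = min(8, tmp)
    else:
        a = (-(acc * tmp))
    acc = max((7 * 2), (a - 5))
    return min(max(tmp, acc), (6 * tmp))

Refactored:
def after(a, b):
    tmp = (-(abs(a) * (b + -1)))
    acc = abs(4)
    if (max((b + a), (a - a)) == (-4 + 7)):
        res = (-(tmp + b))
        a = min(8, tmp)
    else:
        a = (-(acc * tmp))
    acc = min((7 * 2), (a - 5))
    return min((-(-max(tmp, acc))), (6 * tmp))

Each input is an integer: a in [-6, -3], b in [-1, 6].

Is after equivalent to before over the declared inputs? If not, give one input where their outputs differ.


There is a counterexample at a=-6, b=-1: 14 on one side, 12 on the other.
before: tmp becomes 12; next acc becomes 4; next (max((b + a), (a - a)) == (-4 + 7)) evaluates to false; next a becomes -48; next acc becomes 14; next final value 14
after: tmp becomes 12; next acc becomes 4; next (max((b + a), (a - a)) == (-4 + 7)) evaluates to false; next a becomes -48; next acc becomes -53; next final value 12
verdict: not equivalent; witness: a=-6, b=-1


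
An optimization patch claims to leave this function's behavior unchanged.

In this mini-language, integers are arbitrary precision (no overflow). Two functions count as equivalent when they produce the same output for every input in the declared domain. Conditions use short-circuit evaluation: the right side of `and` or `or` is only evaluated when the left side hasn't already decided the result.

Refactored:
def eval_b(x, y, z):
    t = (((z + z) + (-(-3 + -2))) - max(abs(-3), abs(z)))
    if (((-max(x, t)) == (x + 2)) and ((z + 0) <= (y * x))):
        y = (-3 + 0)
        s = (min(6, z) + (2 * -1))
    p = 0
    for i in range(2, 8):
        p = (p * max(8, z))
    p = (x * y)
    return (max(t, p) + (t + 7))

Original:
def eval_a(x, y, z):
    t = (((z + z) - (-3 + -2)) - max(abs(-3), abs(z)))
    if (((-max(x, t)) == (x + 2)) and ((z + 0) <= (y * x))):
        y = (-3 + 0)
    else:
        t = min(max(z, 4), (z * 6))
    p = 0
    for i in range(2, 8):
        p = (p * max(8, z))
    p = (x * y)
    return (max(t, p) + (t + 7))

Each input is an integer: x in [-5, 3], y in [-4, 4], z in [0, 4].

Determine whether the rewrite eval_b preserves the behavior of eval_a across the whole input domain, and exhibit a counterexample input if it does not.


Not equivalent: x=-5, y=-4, z=0 separates them (27 vs 29).
eval_a: t=2, then (((-max(x, t)) == (x + 2)) and ((z + 0) <= (y * x))) is false, then t=0, then p=0, then (i=2), then p=0, then (i=3), then p=0, then (i=4), then p=0, then (i=5), then p=0, then (i=6), then p=0, then (i=7), then p=0, then p=20, then returns 27
eval_b: t=2, then (((-max(x, t)) == (x + 2)) and ((z + 0) <= (y * x))) is false, then p=0, then (i=2), then p=0, then (i=3), then p=0, then (i=4), then p=0, then (i=5), then p=0, then (i=6), then p=0, then (i=7), then p=0, then p=20, then returns 29
verdict: not equivalent; witness: x=-5, y=-4, z=0


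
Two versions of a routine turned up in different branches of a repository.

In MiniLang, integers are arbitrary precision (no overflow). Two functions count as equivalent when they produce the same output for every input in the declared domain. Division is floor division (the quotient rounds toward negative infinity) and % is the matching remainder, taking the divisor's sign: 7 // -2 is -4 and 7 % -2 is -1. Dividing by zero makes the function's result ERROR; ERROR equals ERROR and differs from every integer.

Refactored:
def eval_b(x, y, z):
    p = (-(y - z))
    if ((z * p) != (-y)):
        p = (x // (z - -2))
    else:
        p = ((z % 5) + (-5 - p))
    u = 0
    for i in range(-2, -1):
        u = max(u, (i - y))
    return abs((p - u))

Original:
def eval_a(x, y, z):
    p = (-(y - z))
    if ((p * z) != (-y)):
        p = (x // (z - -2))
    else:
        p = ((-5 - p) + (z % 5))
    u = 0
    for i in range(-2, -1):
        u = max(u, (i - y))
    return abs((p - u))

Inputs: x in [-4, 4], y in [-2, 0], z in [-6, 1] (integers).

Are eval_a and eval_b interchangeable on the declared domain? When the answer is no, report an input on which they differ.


Reading the diff, among the changes: same computation, different form.
Spot check at x=3, y=-1, z=1 — eval_a: p becomes 2; next ((p * z) != (-y)) evaluates to true; next p becomes 1; next u becomes 0; next at i=-2:; next u becomes 0; next final value 1. eval_b: p becomes 2; next ((z * p) != (-y)) evaluates to true; next p becomes 1; next u becomes 0; next at i=-2:; next u becomes 0; next final value 1. Both give 1.
Every one of the 216 inputs gives matching results.
verdict: equivalent


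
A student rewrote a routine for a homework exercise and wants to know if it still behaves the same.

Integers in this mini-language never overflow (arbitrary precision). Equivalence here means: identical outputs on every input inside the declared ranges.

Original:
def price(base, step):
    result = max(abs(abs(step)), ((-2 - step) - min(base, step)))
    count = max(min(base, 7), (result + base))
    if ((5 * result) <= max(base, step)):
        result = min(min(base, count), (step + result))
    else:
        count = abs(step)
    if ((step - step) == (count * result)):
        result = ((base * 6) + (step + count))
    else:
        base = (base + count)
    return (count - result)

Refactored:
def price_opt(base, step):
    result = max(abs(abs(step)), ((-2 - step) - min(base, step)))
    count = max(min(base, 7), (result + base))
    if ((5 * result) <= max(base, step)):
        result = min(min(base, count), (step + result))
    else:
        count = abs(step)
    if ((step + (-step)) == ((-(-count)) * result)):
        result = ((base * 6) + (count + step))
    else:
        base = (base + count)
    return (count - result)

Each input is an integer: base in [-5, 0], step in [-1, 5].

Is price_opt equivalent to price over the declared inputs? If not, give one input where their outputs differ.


Differences: arithmetic usage differs — yet all 42 inputs agree.
verdict: equivalent


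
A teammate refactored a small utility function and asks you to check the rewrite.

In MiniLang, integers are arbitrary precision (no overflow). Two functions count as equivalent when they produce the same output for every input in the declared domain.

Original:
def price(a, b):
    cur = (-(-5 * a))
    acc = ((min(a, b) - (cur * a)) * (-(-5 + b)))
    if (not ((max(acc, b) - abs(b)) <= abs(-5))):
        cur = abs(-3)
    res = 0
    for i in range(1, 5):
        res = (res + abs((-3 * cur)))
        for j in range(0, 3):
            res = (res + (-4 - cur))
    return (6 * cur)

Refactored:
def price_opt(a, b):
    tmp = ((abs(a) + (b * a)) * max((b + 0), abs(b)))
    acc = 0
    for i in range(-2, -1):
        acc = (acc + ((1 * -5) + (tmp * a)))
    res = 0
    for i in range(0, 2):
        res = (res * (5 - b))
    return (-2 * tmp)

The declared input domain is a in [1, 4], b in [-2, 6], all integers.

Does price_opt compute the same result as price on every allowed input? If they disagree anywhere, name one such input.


Take a=1, b=-2.
price: cur=5, then acc=-49, then (not ((max(acc, b) - abs(b)) <= abs(-5))) is false, then res=0, then (i=1), then res=15, then (j=0), then res=6, then (j=1), then res=-3, then (j=2), then res=-12, then (i=2), then res=3, then (j=0), then res=-6, then (j=1), then res=-15, then (j=2), then res=-24, then (i=3), then res=-9, then (j=0), then res=-18, then (j=1), then res=-27, then (j=2), then res=-36, then (i=4), then res=-21, then (j=0), then res=-30, then (j=1), then res=-39, then (j=2), then res=-48, then returns 30
price_opt: tmp=-2, then acc=0, then (i=-2), then acc=-7, then res=0, then (i=0), then res=0, then (i=1), then res=0, then returns 4
30 != 4, so the rewrite changes behavior.
verdict: not equivalent; witness: a=1, b=-2


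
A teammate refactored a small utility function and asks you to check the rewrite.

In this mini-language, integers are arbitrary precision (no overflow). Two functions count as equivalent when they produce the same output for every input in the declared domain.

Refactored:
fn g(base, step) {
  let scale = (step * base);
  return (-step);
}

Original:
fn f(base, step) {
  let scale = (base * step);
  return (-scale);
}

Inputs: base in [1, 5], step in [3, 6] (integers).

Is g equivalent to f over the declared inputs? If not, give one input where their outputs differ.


The rewrite breaks on base=2, step=3, where the results are -6 and -3.
f: scale := 6 | result -6
g: scale := 6 | result -3
verdict: not equivalent; witness: base=2, step=3


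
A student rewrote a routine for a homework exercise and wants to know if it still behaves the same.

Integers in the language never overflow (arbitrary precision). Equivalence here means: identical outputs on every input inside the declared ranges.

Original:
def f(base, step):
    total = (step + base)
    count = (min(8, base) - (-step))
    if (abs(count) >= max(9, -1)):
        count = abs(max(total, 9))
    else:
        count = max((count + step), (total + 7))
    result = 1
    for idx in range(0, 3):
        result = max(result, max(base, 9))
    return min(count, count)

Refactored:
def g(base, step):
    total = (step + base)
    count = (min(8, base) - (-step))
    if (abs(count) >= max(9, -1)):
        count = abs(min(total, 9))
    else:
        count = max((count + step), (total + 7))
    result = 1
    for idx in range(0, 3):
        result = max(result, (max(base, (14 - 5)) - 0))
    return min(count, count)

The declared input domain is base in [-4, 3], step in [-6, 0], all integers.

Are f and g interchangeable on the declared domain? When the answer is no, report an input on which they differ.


Consider the input base=-4, step=-6.
f: total becomes -10; next count becomes -10; next (abs(count) >= max(9, -1)) evaluates to true; next count becomes 9; next result becomes 1; next at idx=0:; next result becomes 9; next at idx=1:; next result becomes 9; next at idx=2:; next result becomes 9; next final value 9
g: total becomes -10; next count becomes -10; next (abs(count) >= max(9, -1)) evaluates to true; next count becomes 10; next result becomes 1; next at idx=0:; next result becomes 9; next at idx=1:; next result becomes 9; next at idx=2:; next result becomes 9; next final value 10
9 != 10, so the rewrite changes behavior.
verdict: not equivalent; witness: base=-4, step=-6


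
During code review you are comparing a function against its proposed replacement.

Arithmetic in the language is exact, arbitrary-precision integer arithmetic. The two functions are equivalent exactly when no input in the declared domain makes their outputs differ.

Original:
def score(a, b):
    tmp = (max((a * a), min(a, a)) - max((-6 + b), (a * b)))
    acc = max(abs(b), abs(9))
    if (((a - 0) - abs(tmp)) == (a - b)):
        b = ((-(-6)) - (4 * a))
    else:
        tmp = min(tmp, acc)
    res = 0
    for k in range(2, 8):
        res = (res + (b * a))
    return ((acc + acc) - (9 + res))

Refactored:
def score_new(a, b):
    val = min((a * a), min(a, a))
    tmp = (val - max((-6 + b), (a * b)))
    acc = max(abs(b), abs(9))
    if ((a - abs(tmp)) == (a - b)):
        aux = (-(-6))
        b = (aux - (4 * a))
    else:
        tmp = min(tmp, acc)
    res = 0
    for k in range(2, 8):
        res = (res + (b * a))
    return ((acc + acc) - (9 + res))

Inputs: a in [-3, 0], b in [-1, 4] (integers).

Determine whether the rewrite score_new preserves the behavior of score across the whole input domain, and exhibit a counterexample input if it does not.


Try a=-2, b=2.
score: tmp := 8 | acc := 9 | (((a - 0) - abs(tmp)) == (a - b)): false | tmp := 8 | res := 0 | iter k=2: | res := -4 | iter k=3: | res := -8 | iter k=4: | res := -12 | iter k=5: | res := -16 | iter k=6: | res := -20 | iter k=7: | res := -24 | result 33
score_new: val := -2 | tmp := 2 | acc := 9 | ((a - abs(tmp)) == (a - b)): true | aux := 6 | b := 14 | res := 0 | iter k=2: | res := -28 | iter k=3: | res := -56 | iter k=4: | res := -84 | iter k=5: | res := -112 | iter k=6: | res := -140 | iter k=7: | res := -168 | result 177
33 against 177: the behavior changed.
verdict: not equivalent; witness: a=-2, b=2


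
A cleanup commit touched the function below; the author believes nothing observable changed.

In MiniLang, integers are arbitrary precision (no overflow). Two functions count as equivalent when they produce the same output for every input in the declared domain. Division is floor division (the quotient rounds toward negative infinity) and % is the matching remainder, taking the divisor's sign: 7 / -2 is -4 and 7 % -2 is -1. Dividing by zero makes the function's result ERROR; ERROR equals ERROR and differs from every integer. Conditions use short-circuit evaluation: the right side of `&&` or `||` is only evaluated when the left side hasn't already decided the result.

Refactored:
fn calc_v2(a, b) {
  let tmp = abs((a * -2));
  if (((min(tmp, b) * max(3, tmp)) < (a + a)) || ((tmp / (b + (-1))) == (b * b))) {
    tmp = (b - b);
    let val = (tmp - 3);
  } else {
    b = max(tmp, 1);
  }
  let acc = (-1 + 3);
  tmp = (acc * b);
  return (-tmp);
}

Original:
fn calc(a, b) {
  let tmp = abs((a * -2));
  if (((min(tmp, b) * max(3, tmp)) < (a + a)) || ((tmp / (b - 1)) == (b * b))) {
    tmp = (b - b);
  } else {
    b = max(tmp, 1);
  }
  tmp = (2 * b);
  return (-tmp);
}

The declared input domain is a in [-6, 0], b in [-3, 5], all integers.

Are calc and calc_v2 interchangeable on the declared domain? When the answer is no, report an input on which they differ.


Behavior is preserved: although constant usage differs; and statement counts differ; and local variable names differ; and arithmetic usage differs, the outputs never diverge.
Spot check at a=-2, b=3 — calc: tmp := 4 | (((min(tmp, b) * max(3, tmp)) < (a + a)) || ((tmp / (b - 1)) == (b * b))): false | b := 4 | tmp := 8 | result -8. calc_v2: tmp := 4 | (((min(tmp, b) * max(3, tmp)) < (a + a)) || ((tmp / (b + (-1))) == (b * b))): false | b := 4 | acc := 2 | tmp := 8 | result -8. Both give -8.
Sweeping the whole domain (63 inputs) finds no disagreement.
verdict: equivalent


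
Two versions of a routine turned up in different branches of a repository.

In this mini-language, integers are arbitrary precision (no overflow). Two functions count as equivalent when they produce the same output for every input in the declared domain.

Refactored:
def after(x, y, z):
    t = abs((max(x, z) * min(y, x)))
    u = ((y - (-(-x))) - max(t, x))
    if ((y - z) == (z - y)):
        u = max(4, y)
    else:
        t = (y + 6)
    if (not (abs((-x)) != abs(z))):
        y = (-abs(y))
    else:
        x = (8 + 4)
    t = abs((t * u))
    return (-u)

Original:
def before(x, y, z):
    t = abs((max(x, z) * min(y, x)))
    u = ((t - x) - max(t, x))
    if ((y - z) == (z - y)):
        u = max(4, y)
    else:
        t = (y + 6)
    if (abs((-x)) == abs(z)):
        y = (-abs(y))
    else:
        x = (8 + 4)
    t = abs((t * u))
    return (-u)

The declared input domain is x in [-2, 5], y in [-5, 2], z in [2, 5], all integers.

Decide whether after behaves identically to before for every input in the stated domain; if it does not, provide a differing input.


x=-2, y=-5, z=2 yields -2 from before but 13 from after.
verdict: not equivalent; witness: x=-2, y=-5, z=2


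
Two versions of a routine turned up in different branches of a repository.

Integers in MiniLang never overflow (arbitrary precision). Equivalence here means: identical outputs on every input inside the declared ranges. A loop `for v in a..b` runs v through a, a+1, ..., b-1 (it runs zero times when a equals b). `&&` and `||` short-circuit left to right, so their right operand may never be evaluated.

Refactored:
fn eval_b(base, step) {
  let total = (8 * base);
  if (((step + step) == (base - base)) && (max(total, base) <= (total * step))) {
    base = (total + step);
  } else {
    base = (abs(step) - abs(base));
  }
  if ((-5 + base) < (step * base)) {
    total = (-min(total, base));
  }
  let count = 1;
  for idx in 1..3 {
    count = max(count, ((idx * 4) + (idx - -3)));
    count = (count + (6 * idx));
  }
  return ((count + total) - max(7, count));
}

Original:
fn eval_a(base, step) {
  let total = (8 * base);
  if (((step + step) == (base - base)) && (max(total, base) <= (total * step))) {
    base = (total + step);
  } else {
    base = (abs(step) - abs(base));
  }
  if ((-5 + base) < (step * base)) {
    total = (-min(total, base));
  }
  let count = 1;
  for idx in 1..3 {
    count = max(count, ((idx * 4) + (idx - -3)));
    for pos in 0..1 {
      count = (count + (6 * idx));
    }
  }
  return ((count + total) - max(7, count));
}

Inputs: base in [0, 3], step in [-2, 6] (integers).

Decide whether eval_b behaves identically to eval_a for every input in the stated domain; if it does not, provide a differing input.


The two are interchangeable: statement counts differ; also local variable names differ; also loop structure differs, and every declared input agrees.
One worked example (base=3, step=-2) — eval_a: total becomes 24; next (((step + step) == (base - base)) && (max(total, base) <= (total * step))) evaluates to false; next base becomes -1; next ((-5 + base) < (step * base)) evaluates to true; next total becomes 1; next count becomes 1; next at idx=1:; next count becomes 8; next at pos=0:; next count becomes 14; next at idx=2:; next count becomes 14; next at pos=0:; next count becomes 26; next final value 1; eval_b: total becomes 24; next (((step + step) == (base - base)) && (max(total, base) <= (total * step))) evaluates to false; next base becomes -1; next ((-5 + base) < (step * base)) evaluates to true; next total becomes 1; next count becomes 1; next at idx=1:; next count becomes 8; next count becomes 14; next at idx=2:; next count becomes 14; next count becomes 26; next final value 1; agreement on 1.
Across all 36 domain points the two functions coincide.
verdict: equivalent


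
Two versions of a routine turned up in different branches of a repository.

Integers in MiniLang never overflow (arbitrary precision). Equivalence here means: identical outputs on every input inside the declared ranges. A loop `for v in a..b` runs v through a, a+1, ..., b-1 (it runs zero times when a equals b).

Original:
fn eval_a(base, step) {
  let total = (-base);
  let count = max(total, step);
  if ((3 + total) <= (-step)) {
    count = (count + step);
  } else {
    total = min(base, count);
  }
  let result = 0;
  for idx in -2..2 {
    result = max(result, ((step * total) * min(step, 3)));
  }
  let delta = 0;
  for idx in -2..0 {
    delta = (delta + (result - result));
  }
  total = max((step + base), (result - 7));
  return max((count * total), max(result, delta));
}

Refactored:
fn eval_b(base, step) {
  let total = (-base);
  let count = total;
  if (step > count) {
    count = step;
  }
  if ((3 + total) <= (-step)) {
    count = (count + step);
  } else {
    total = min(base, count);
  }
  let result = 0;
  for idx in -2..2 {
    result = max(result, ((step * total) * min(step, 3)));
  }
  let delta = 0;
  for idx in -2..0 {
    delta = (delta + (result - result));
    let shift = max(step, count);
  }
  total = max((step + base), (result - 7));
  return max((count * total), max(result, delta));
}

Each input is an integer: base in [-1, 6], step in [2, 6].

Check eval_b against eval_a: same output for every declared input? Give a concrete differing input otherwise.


Behavior is preserved: although comparison usage differs; and branching structure differs; and statement counts differ; and local variable names differ, the outputs never diverge.
As a probe, take base=4, step=3: eval_a runs total=-4, then count=3, then ((3 + total) <= (-step)) is false, then total=3, then result=0, then (idx=-2), then result=27, then (idx=-1), then result=27, then (idx=0), then result=27, then (idx=1), then result=27, then delta=0, then (idx=-2), then delta=0, then (idx=-1), then delta=0, then total=20, then returns 60; eval_b runs total=-4, then count=-4, then (step > count) is true, then count=3, then ((3 + total) <= (-step)) is false, then total=3, then result=0, then (idx=-2), then result=27, then (idx=-1), then result=27, then (idx=0), then result=27, then (idx=1), then result=27, then delta=0, then (idx=-2), then delta=0, then shift=3, then (idx=-1), then delta=0, then shift=3, then total=20, then returns 60; both end at 60.
Across all 40 domain points the two functions coincide.
verdict: equivalent


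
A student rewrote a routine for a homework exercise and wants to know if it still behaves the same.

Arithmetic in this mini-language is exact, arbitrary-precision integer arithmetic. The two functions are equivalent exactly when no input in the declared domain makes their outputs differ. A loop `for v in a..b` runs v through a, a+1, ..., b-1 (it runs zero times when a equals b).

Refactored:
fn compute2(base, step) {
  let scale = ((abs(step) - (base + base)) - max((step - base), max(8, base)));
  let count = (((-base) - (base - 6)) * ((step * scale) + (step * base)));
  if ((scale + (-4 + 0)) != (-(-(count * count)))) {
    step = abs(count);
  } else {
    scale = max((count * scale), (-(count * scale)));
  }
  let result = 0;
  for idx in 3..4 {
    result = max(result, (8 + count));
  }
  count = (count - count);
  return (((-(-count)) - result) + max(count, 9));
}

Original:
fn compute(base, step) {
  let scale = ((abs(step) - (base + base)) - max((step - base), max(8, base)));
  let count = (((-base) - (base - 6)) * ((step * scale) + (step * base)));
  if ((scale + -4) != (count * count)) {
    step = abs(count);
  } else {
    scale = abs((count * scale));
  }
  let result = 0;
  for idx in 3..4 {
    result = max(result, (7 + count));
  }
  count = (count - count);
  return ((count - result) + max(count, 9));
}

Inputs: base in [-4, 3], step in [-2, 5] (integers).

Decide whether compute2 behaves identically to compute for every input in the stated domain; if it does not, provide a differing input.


There is a counterexample at base=-4, step=-2: -54 on one side, -55 on the other.
compute: scale := 2 | count := 56 | ((scale + -4) != (count * count)): true | step := 56 | result := 0 | iter idx=3: | result := 63 | count := 0 | result -54
compute2: scale := 2 | count := 56 | ((scale + (-4 + 0)) != (-(-(count * count)))): true | step := 56 | result := 0 | iter idx=3: | result := 64 | count := 0 | result -55
verdict: not equivalent; witness: base=-4, step=-2


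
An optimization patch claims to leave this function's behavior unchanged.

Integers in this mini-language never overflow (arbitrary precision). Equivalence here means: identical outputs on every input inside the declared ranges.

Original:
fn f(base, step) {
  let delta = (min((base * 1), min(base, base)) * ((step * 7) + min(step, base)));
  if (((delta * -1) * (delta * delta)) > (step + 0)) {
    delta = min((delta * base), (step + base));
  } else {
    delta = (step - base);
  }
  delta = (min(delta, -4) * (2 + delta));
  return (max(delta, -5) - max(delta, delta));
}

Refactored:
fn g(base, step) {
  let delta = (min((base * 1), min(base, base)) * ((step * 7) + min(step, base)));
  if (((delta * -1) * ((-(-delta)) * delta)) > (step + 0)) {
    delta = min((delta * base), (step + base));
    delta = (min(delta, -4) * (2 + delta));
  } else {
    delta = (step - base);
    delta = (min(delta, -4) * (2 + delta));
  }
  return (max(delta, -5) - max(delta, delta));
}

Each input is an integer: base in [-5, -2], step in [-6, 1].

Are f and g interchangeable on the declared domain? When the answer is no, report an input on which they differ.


This is a faithful refactor — min/max/abs usage differs; statement counts differ; constant usage differs; arithmetic usage differs, but the computed results match everywhere.
Spot check at base=-5, step=-6 — f: delta = 240; (((delta * -1) * (delta * delta)) > (step + 0)) -> false; delta = -1; delta = -4; return 0. g: delta = 240; (((delta * -1) * ((-(-delta)) * delta)) > (step + 0)) -> false; delta = -1; delta = -4; return 0. Both give 0.
Across all 32 domain points the two functions coincide.
verdict: equivalent


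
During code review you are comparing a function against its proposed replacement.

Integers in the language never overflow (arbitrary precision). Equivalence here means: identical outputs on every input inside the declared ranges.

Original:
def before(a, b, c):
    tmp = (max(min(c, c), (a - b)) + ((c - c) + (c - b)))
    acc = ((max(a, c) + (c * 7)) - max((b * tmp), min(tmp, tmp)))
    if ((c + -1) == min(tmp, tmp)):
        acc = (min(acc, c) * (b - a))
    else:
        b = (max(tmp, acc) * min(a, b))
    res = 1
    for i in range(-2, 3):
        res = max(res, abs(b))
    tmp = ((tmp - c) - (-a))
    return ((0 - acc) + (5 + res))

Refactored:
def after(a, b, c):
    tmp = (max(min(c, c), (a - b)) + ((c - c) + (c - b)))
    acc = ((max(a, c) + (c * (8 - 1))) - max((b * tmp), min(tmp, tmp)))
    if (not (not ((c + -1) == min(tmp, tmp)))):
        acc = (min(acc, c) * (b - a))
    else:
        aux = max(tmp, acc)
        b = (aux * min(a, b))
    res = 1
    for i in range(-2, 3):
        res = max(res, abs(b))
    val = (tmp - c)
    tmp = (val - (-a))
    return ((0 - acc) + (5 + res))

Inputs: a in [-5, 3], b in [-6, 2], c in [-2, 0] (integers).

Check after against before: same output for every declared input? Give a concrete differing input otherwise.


The two versions differ — the changes include local variable names differ; also boolean connective usage differs; also arithmetic usage differs; also constant usage differs; also statement counts differ.
One worked example (a=0, b=-4, c=0) — before: tmp = 8; acc = -8; ((c + -1) == min(tmp, tmp)) -> false; b = -32; res = 1; [i=-2]; res = 32; [i=-1]; res = 32; [i=0]; res = 32; [i=1]; res = 32; [i=2]; res = 32; tmp = 8; return 45; after: tmp = 8; acc = -8; (not (not ((c + -1) == min(tmp, tmp)))) -> false; aux = 8; b = -32; res = 1; [i=-2]; res = 32; [i=-1]; res = 32; [i=0]; res = 32; [i=1]; res = 32; [i=2]; res = 32; val = 8; tmp = 8; return 45; agreement on 45.
Sweeping the whole domain (243 inputs) finds no disagreement.
verdict: equivalent


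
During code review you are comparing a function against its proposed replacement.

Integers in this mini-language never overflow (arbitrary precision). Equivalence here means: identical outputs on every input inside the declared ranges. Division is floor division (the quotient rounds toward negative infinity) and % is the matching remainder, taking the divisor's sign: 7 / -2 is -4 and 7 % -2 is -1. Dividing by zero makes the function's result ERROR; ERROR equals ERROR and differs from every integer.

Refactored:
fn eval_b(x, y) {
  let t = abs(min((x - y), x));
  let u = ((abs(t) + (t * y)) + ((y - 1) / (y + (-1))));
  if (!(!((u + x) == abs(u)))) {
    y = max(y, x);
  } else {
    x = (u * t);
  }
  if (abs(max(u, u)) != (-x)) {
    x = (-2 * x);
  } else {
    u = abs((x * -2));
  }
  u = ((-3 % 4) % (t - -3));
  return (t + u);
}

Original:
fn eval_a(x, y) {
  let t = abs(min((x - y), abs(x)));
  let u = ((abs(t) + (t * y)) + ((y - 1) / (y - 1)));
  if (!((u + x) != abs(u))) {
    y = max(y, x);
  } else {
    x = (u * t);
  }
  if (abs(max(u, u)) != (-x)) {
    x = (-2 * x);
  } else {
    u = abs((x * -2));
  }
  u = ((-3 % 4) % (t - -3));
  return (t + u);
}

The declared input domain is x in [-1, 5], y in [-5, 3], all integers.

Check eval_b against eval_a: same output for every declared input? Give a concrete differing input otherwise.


Not equivalent: x=-1, y=-1 separates them (1 vs 2).
eval_a: t becomes 0; next u becomes 1; next (!((u + x) != abs(u))) evaluates to false; next x becomes 0; next (abs(max(u, u)) != (-x)) evaluates to true; next x becomes 0; next u becomes 1; next final value 1
eval_b: t becomes 1; next u becomes 1; next (!(!((u + x) == abs(u)))) evaluates to false; next x becomes 1; next (abs(max(u, u)) != (-x)) evaluates to true; next x becomes -2; next u becomes 1; next final value 2
verdict: not equivalent; witness: x=-1, y=-1
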